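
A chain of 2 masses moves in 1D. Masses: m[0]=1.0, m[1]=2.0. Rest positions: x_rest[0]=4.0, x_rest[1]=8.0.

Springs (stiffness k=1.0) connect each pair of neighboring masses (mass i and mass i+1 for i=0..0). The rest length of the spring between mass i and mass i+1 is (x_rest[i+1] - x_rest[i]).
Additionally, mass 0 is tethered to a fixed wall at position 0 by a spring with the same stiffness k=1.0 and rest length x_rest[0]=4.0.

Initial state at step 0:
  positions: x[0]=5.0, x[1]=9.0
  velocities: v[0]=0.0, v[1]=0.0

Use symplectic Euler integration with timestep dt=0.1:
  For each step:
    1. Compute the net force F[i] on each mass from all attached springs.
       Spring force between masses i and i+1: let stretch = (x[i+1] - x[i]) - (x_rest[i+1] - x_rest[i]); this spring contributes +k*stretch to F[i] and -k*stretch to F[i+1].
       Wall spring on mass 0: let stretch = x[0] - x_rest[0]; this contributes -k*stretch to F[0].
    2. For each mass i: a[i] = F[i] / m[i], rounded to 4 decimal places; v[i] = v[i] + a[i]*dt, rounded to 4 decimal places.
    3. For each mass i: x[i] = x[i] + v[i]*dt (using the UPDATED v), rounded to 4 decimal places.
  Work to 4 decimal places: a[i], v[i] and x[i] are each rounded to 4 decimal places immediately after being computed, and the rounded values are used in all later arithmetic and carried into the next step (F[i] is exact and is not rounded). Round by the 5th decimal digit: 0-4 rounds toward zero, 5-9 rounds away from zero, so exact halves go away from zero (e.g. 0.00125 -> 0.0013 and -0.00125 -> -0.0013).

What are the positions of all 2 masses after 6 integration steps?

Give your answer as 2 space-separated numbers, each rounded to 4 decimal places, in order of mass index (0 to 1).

Answer: 4.8037 8.9966

Derivation:
Step 0: x=[5.0000 9.0000] v=[0.0000 0.0000]
Step 1: x=[4.9900 9.0000] v=[-0.1000 0.0000]
Step 2: x=[4.9702 9.0000] v=[-0.1980 -0.0005]
Step 3: x=[4.9410 8.9998] v=[-0.2920 -0.0020]
Step 4: x=[4.9030 8.9993] v=[-0.3802 -0.0049]
Step 5: x=[4.8569 8.9983] v=[-0.4609 -0.0097]
Step 6: x=[4.8037 8.9966] v=[-0.5325 -0.0168]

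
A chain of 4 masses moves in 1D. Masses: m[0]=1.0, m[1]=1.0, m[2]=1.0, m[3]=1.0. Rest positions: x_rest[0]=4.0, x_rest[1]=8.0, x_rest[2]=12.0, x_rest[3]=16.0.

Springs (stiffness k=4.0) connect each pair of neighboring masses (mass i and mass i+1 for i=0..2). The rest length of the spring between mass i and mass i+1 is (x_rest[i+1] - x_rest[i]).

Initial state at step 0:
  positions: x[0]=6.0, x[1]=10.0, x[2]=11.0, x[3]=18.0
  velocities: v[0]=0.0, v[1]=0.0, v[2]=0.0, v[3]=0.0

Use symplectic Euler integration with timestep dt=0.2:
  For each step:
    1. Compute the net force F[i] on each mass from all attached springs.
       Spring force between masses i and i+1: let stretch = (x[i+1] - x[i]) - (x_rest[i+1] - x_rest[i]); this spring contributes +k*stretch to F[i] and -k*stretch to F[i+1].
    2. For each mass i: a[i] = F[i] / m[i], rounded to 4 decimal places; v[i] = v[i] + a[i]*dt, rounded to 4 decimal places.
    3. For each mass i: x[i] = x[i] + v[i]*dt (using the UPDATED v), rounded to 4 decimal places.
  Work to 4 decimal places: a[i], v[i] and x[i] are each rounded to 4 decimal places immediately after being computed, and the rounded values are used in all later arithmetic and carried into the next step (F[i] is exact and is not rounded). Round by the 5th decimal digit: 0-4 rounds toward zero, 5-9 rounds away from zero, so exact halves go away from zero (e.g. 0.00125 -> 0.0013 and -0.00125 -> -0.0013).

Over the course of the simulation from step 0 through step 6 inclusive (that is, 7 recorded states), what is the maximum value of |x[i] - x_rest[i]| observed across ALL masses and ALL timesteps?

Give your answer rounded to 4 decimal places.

Answer: 3.2004

Derivation:
Step 0: x=[6.0000 10.0000 11.0000 18.0000] v=[0.0000 0.0000 0.0000 0.0000]
Step 1: x=[6.0000 9.5200 11.9600 17.5200] v=[0.0000 -2.4000 4.8000 -2.4000]
Step 2: x=[5.9232 8.8672 13.4192 16.7904] v=[-0.3840 -3.2640 7.2960 -3.6480]
Step 3: x=[5.6774 8.4717 14.6895 16.1614] v=[-1.2288 -1.9776 6.3514 -3.1450]
Step 4: x=[5.2387 8.6239 15.2004 15.9369] v=[-2.1934 0.7612 2.5547 -1.1225]
Step 5: x=[4.7017 9.2867 14.7769 16.2346] v=[-2.6852 3.3142 -2.1173 1.4883]
Step 6: x=[4.2583 10.0944 13.7082 16.9390] v=[-2.2172 4.0384 -5.3433 3.5221]
Max displacement = 3.2004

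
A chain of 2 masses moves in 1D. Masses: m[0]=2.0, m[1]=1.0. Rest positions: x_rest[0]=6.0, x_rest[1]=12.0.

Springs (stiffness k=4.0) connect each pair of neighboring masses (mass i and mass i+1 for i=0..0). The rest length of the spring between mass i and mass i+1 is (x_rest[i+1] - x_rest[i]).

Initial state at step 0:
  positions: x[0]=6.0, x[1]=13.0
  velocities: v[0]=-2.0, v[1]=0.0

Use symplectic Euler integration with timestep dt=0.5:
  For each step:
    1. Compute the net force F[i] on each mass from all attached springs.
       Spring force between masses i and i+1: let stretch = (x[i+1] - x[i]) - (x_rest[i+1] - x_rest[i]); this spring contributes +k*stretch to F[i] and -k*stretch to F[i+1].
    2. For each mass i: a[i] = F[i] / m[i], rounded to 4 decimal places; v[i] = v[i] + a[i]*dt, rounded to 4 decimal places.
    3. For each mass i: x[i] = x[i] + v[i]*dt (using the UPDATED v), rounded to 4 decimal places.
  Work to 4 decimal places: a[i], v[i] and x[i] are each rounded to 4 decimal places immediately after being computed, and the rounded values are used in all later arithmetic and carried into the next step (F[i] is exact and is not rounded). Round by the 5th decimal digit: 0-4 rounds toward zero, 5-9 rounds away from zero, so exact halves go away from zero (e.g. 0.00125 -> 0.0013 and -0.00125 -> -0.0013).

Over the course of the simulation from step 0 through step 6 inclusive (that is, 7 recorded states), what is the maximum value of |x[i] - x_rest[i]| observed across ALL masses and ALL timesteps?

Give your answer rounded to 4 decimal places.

Step 0: x=[6.0000 13.0000] v=[-2.0000 0.0000]
Step 1: x=[5.5000 12.0000] v=[-1.0000 -2.0000]
Step 2: x=[5.2500 10.5000] v=[-0.5000 -3.0000]
Step 3: x=[4.6250 9.7500] v=[-1.2500 -1.5000]
Step 4: x=[3.5625 9.8750] v=[-2.1250 0.2500]
Step 5: x=[2.6563 9.6875] v=[-1.8125 -0.3750]
Step 6: x=[2.2657 8.4688] v=[-0.7813 -2.4374]
Max displacement = 3.7343

Answer: 3.7343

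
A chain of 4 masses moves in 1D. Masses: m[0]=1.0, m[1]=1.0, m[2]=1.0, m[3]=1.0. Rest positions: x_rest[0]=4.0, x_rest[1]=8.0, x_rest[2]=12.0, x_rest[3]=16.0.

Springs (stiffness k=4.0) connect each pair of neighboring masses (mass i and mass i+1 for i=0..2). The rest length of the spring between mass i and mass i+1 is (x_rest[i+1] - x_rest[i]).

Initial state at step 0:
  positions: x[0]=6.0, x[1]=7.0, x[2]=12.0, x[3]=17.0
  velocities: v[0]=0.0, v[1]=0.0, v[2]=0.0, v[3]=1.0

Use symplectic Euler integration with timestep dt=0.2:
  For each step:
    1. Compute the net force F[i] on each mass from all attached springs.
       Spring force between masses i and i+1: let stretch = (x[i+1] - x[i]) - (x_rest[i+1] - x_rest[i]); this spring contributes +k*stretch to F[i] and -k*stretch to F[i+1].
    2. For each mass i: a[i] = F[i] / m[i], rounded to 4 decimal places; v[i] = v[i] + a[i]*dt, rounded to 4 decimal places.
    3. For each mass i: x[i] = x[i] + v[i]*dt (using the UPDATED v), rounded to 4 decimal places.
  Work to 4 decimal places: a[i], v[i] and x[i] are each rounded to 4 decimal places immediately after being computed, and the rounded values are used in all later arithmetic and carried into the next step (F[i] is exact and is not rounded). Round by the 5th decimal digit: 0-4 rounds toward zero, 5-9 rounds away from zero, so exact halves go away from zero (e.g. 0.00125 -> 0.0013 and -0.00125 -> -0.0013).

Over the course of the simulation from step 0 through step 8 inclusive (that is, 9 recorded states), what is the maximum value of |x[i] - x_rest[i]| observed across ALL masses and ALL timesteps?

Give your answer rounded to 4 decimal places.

Answer: 2.0821

Derivation:
Step 0: x=[6.0000 7.0000 12.0000 17.0000] v=[0.0000 0.0000 0.0000 1.0000]
Step 1: x=[5.5200 7.6400 12.0000 17.0400] v=[-2.4000 3.2000 0.0000 0.2000]
Step 2: x=[4.7392 8.6384 12.1088 16.9136] v=[-3.9040 4.9920 0.5440 -0.6320]
Step 3: x=[3.9423 9.5682 12.4311 16.6584] v=[-3.9846 4.6490 1.6115 -1.2758]
Step 4: x=[3.4055 10.0559 12.9717 16.3669] v=[-2.6839 2.4386 2.7030 -1.4576]
Step 5: x=[3.2928 9.9461 13.5890 16.1721] v=[-0.5636 -0.5491 3.0865 -0.9738]
Step 6: x=[3.6046 9.3546 14.0367 16.2040] v=[1.5590 -2.9574 2.2387 0.1597]
Step 7: x=[4.1964 8.5923 14.0821 16.5292] v=[2.9590 -3.8117 0.2269 1.6259]
Step 8: x=[4.8515 8.0050 13.6406 17.1028] v=[3.2757 -2.9366 -2.2073 2.8682]
Max displacement = 2.0821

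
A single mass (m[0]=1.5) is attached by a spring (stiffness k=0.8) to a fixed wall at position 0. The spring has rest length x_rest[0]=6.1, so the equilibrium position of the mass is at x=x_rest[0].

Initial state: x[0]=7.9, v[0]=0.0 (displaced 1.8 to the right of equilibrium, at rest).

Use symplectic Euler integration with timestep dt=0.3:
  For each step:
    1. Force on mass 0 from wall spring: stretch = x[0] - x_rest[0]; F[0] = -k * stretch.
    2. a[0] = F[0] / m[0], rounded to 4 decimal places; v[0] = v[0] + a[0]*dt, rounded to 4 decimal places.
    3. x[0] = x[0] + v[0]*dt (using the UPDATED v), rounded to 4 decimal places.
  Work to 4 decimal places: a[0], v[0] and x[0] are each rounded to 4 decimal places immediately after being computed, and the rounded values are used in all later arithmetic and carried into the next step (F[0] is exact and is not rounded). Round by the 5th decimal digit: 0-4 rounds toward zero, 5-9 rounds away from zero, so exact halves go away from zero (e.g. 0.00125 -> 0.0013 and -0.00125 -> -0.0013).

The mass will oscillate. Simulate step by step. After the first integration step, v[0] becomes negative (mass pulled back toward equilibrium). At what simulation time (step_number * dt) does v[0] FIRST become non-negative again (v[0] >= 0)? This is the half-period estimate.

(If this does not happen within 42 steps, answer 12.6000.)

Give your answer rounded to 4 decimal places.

Answer: 4.5000

Derivation:
Step 0: x=[7.9000] v=[0.0000]
Step 1: x=[7.8136] v=[-0.2880]
Step 2: x=[7.6449] v=[-0.5622]
Step 3: x=[7.4021] v=[-0.8094]
Step 4: x=[7.0968] v=[-1.0178]
Step 5: x=[6.7436] v=[-1.1773]
Step 6: x=[6.3595] v=[-1.2803]
Step 7: x=[5.9630] v=[-1.3218]
Step 8: x=[5.5730] v=[-1.2999]
Step 9: x=[5.2083] v=[-1.2156]
Step 10: x=[4.8864] v=[-1.0729]
Step 11: x=[4.6228] v=[-0.8787]
Step 12: x=[4.4301] v=[-0.6424]
Step 13: x=[4.3175] v=[-0.3752]
Step 14: x=[4.2905] v=[-0.0900]
Step 15: x=[4.3504] v=[0.1995]
First v>=0 after going negative at step 15, time=4.5000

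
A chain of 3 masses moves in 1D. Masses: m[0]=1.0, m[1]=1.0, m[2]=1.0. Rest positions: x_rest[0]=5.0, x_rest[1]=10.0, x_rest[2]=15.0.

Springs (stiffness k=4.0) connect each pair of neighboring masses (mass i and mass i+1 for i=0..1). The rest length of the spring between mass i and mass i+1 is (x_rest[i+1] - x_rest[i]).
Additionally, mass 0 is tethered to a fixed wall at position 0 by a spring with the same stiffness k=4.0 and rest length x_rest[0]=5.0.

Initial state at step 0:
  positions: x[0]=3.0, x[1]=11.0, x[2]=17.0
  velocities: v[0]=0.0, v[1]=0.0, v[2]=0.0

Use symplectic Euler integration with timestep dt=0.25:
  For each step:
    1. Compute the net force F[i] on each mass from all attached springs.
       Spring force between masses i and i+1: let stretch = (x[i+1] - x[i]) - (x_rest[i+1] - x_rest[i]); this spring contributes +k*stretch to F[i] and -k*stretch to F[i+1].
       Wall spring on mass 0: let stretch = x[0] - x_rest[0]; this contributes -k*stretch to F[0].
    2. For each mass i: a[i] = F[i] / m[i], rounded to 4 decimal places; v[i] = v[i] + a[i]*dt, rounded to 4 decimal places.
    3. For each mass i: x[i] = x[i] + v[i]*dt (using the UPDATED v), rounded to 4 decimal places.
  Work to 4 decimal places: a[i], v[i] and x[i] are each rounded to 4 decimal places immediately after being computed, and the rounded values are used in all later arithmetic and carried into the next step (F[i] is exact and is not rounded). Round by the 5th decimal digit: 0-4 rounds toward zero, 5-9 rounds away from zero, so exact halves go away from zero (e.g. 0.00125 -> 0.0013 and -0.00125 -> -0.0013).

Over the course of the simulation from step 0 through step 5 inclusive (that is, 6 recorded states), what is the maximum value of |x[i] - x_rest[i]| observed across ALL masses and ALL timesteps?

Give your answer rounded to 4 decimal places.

Step 0: x=[3.0000 11.0000 17.0000] v=[0.0000 0.0000 0.0000]
Step 1: x=[4.2500 10.5000 16.7500] v=[5.0000 -2.0000 -1.0000]
Step 2: x=[6.0000 10.0000 16.1875] v=[7.0000 -2.0000 -2.2500]
Step 3: x=[7.2500 10.0469 15.3281] v=[5.0000 0.1875 -3.4375]
Step 4: x=[7.3867 10.7149 14.3984] v=[0.5469 2.6718 -3.7187]
Step 5: x=[6.5088 11.4717 13.7979] v=[-3.5116 3.0271 -2.4022]
Max displacement = 2.3867

Answer: 2.3867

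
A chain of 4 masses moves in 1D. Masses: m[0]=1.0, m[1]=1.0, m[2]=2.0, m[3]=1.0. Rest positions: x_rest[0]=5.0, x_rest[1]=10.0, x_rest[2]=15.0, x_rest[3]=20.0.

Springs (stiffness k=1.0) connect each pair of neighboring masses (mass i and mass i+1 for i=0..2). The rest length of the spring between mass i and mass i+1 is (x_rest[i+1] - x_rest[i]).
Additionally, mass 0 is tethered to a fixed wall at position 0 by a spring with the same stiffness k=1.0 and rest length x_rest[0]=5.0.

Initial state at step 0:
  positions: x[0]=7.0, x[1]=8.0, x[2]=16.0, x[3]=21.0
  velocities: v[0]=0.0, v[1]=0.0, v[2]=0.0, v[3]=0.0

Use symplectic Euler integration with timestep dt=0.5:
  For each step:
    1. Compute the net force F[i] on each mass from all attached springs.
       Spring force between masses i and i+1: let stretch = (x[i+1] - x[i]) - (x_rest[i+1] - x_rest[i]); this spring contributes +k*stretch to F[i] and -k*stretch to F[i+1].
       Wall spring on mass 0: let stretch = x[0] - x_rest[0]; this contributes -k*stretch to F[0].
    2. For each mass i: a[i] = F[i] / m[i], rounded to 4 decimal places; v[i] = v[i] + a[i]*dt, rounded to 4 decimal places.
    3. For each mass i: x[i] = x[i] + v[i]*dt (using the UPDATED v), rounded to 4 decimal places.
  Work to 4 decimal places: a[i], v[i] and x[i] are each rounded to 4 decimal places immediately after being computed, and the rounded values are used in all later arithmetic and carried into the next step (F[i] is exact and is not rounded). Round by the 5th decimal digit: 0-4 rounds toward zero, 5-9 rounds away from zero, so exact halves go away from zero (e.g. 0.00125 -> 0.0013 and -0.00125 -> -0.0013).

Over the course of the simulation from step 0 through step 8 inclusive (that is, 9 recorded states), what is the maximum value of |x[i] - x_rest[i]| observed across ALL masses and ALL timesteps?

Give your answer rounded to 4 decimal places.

Step 0: x=[7.0000 8.0000 16.0000 21.0000] v=[0.0000 0.0000 0.0000 0.0000]
Step 1: x=[5.5000 9.7500 15.6250 21.0000] v=[-3.0000 3.5000 -0.7500 0.0000]
Step 2: x=[3.6875 11.9063 15.1875 20.9063] v=[-3.6250 4.3125 -0.8750 -0.1875]
Step 3: x=[3.0078 12.8282 15.0547 20.6329] v=[-1.3594 1.8437 -0.2656 -0.5469]
Step 4: x=[4.0313 11.8516 15.3409 20.2149] v=[2.0469 -1.9533 0.5724 -0.8360]
Step 5: x=[6.0020 9.7922 15.8002 19.8284] v=[3.9414 -4.1188 0.9186 -0.7730]
Step 6: x=[7.4198 8.2873 16.0121 19.6849] v=[2.8355 -3.0099 0.4237 -0.2871]
Step 7: x=[7.1995 8.4967 15.7175 19.8732] v=[-0.4407 0.4188 -0.5893 0.3765]
Step 8: x=[5.5036 10.1870 15.0397 20.2726] v=[-3.3919 3.3806 -1.3556 0.7987]
Max displacement = 2.8282

Answer: 2.8282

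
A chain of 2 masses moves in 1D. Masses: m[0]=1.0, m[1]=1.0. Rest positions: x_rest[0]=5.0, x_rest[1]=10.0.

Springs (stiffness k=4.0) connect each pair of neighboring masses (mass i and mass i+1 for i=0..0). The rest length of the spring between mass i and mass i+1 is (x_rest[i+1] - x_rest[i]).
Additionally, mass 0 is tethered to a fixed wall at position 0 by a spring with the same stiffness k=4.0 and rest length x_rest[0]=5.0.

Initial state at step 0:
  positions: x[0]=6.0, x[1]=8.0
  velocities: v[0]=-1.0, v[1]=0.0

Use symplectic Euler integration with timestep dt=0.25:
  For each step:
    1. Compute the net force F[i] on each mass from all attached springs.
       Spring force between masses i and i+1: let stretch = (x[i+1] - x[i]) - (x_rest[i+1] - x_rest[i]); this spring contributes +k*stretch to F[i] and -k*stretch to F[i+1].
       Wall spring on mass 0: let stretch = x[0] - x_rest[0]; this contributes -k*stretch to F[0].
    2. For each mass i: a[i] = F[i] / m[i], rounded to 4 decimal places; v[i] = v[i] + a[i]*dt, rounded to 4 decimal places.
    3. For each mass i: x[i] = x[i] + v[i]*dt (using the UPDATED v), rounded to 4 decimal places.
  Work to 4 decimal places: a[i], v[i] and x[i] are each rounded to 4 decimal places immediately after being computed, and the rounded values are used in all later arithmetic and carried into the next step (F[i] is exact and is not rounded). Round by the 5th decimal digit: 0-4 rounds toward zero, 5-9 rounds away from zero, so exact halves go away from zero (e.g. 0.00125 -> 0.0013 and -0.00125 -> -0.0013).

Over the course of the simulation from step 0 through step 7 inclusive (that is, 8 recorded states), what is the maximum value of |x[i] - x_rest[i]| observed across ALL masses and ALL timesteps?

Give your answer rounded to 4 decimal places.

Step 0: x=[6.0000 8.0000] v=[-1.0000 0.0000]
Step 1: x=[4.7500 8.7500] v=[-5.0000 3.0000]
Step 2: x=[3.3125 9.7500] v=[-5.7500 4.0000]
Step 3: x=[2.6563 10.3906] v=[-2.6250 2.5625]
Step 4: x=[3.2696 10.3477] v=[2.4530 -0.1718]
Step 5: x=[4.8350 9.7852] v=[6.2615 -2.2499]
Step 6: x=[6.4292 9.2352] v=[6.3767 -2.2001]
Step 7: x=[7.1176 9.2337] v=[2.7535 -0.0061]
Max displacement = 2.3437

Answer: 2.3437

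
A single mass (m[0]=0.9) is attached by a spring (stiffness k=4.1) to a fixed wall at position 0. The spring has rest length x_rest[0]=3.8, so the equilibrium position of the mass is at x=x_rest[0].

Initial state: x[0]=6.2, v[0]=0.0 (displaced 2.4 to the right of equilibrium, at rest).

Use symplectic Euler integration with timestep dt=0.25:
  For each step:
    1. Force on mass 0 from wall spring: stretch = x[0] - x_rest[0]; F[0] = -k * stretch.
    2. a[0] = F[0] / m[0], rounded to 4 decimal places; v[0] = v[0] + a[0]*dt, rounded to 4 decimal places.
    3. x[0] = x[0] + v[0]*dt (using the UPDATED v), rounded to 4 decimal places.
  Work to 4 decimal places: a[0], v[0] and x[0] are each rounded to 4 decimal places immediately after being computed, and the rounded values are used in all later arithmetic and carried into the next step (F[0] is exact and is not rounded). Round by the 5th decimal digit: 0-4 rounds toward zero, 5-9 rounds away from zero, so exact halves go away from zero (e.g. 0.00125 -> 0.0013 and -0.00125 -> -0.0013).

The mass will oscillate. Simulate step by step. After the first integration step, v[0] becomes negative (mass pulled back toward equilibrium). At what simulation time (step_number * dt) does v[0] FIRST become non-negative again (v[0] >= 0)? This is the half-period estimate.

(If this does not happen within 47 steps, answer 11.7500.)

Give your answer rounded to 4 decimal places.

Answer: 1.5000

Derivation:
Step 0: x=[6.2000] v=[0.0000]
Step 1: x=[5.5167] v=[-2.7333]
Step 2: x=[4.3446] v=[-4.6884]
Step 3: x=[3.0174] v=[-5.3087]
Step 4: x=[1.9131] v=[-4.4174]
Step 5: x=[1.3460] v=[-2.2684]
Step 6: x=[1.4776] v=[0.5264]
First v>=0 after going negative at step 6, time=1.5000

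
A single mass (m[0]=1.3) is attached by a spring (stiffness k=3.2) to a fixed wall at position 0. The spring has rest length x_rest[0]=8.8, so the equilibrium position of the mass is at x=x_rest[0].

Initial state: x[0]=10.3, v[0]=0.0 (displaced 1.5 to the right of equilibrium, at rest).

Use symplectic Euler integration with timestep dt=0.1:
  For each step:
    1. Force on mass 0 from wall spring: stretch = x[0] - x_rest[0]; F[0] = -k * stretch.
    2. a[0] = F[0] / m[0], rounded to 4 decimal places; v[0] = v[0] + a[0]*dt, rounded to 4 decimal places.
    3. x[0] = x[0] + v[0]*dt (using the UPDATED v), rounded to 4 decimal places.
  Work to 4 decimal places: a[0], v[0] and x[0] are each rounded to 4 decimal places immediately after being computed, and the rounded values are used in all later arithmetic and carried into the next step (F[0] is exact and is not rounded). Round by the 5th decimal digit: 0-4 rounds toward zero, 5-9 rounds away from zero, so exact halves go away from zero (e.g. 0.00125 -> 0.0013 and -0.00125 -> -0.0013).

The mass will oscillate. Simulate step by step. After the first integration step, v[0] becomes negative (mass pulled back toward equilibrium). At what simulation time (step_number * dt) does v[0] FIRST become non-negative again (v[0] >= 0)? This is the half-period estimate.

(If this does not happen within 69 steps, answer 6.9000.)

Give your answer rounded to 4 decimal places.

Answer: 2.1000

Derivation:
Step 0: x=[10.3000] v=[0.0000]
Step 1: x=[10.2631] v=[-0.3692]
Step 2: x=[10.1902] v=[-0.7294]
Step 3: x=[10.0830] v=[-1.0716]
Step 4: x=[9.9443] v=[-1.3874]
Step 5: x=[9.7774] v=[-1.6691]
Step 6: x=[9.5864] v=[-1.9097]
Step 7: x=[9.3761] v=[-2.1033]
Step 8: x=[9.1516] v=[-2.2451]
Step 9: x=[8.9184] v=[-2.3317]
Step 10: x=[8.6823] v=[-2.3608]
Step 11: x=[8.4491] v=[-2.3318]
Step 12: x=[8.2246] v=[-2.2454]
Step 13: x=[8.0142] v=[-2.1038]
Step 14: x=[7.8232] v=[-1.9104]
Step 15: x=[7.6562] v=[-1.6700]
Step 16: x=[7.5174] v=[-1.3885]
Step 17: x=[7.4101] v=[-1.0728]
Step 18: x=[7.3370] v=[-0.7307]
Step 19: x=[7.2999] v=[-0.3706]
Step 20: x=[7.2998] v=[-0.0013]
Step 21: x=[7.3366] v=[0.3680]
First v>=0 after going negative at step 21, time=2.1000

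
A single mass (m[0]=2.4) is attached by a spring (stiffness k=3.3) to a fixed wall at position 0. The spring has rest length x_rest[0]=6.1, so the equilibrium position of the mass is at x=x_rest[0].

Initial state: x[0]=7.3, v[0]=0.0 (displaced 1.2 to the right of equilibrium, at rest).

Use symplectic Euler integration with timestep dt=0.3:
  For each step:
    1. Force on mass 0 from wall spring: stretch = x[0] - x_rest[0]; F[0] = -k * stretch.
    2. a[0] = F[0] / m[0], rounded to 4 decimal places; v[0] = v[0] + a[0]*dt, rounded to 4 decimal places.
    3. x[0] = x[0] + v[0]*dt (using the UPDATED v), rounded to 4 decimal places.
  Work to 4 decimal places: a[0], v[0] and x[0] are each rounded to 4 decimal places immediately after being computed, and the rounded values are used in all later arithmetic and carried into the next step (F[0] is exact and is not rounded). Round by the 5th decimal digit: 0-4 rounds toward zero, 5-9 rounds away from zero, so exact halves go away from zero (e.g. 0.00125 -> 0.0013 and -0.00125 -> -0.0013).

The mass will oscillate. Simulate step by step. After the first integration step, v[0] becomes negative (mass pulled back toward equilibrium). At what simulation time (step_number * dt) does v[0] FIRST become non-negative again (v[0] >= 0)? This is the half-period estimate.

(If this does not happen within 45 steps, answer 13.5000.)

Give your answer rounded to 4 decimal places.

Answer: 2.7000

Derivation:
Step 0: x=[7.3000] v=[0.0000]
Step 1: x=[7.1515] v=[-0.4950]
Step 2: x=[6.8729] v=[-0.9287]
Step 3: x=[6.4987] v=[-1.2475]
Step 4: x=[6.0751] v=[-1.4120]
Step 5: x=[5.6546] v=[-1.4017]
Step 6: x=[5.2892] v=[-1.2180]
Step 7: x=[5.0242] v=[-0.8835]
Step 8: x=[4.8923] v=[-0.4397]
Step 9: x=[4.9099] v=[0.0585]
First v>=0 after going negative at step 9, time=2.7000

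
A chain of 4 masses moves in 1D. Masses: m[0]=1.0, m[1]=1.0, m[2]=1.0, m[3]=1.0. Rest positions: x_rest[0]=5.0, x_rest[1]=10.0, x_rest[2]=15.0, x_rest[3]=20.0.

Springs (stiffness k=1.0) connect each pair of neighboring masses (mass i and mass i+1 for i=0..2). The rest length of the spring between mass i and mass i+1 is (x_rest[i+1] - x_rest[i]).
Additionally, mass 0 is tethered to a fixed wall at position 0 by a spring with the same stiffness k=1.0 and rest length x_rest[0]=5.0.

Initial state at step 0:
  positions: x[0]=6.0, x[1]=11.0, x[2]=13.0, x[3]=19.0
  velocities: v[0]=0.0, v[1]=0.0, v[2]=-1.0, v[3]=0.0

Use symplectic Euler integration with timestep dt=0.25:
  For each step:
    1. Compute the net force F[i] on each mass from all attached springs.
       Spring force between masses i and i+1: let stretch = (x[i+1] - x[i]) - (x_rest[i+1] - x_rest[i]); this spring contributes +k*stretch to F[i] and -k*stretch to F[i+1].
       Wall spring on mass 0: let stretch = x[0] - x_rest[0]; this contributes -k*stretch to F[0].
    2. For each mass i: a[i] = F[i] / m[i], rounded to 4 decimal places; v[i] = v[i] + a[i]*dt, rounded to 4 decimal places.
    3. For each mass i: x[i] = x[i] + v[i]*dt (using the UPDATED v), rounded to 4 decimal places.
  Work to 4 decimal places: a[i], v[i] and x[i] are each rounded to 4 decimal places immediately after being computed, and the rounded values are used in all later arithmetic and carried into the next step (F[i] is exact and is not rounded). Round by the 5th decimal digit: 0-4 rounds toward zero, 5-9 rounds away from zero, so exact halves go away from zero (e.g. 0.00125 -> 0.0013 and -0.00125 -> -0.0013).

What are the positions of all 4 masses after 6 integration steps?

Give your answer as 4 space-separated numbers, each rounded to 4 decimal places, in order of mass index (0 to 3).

Answer: 4.5629 8.6008 14.9723 18.3405

Derivation:
Step 0: x=[6.0000 11.0000 13.0000 19.0000] v=[0.0000 0.0000 -1.0000 0.0000]
Step 1: x=[5.9375 10.8125 13.0000 18.9375] v=[-0.2500 -0.7500 0.0000 -0.2500]
Step 2: x=[5.8086 10.4570 13.2344 18.8164] v=[-0.5156 -1.4219 0.9375 -0.4844]
Step 3: x=[5.6072 9.9846 13.6441 18.6589] v=[-0.8057 -1.8897 1.6387 -0.6299]
Step 4: x=[5.3289 9.4673 14.1385 18.5005] v=[-1.1132 -2.0692 1.9775 -0.6336]
Step 5: x=[4.9762 8.9833 14.6136 18.3820] v=[-1.4108 -1.9360 1.9002 -0.4741]
Step 6: x=[4.5629 8.6008 14.9723 18.3405] v=[-1.6531 -1.5302 1.4347 -0.1662]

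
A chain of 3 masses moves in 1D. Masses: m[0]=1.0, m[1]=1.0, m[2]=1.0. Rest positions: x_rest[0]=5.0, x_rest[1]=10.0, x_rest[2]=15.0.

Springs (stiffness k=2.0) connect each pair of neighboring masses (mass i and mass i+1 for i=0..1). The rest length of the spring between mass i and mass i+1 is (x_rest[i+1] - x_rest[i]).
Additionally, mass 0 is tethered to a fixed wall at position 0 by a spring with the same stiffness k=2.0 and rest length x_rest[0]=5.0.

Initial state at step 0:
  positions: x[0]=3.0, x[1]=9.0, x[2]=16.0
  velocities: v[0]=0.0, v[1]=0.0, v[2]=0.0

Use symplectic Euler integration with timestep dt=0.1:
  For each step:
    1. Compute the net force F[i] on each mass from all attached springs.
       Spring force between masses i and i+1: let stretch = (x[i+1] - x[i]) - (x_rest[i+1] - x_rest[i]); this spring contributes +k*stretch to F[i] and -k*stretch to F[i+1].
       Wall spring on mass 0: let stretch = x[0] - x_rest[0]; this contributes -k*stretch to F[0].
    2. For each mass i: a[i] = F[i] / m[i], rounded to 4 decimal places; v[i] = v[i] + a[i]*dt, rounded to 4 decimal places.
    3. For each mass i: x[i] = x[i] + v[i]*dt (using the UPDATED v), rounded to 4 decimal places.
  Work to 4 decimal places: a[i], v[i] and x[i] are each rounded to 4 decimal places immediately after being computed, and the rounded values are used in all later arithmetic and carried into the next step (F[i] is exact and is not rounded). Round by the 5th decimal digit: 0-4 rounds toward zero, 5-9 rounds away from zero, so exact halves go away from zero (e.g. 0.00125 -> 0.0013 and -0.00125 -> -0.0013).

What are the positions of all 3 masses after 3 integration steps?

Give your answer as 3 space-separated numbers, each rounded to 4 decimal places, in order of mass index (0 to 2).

Answer: 3.3501 9.1180 15.7660

Derivation:
Step 0: x=[3.0000 9.0000 16.0000] v=[0.0000 0.0000 0.0000]
Step 1: x=[3.0600 9.0200 15.9600] v=[0.6000 0.2000 -0.4000]
Step 2: x=[3.1780 9.0596 15.8812] v=[1.1800 0.3960 -0.7880]
Step 3: x=[3.3501 9.1180 15.7660] v=[1.7207 0.5840 -1.1523]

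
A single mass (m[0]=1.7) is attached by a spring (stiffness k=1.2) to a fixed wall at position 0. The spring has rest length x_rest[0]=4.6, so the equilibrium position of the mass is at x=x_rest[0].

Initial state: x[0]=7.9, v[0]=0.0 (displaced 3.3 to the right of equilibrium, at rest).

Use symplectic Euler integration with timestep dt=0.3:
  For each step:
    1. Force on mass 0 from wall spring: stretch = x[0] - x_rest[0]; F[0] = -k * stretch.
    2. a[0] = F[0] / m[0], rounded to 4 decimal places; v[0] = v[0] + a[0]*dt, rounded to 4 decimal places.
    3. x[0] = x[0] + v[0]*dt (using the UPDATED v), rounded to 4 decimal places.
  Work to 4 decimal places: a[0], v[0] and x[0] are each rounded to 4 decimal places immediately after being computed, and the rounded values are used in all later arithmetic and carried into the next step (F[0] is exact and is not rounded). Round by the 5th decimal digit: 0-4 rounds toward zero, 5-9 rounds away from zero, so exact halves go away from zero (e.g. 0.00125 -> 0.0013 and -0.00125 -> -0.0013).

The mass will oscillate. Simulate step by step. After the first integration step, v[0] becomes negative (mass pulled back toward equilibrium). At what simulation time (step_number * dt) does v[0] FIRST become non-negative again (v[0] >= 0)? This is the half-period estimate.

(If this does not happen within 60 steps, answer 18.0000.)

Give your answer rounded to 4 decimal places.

Step 0: x=[7.9000] v=[0.0000]
Step 1: x=[7.6904] v=[-0.6988]
Step 2: x=[7.2844] v=[-1.3533]
Step 3: x=[6.7079] v=[-1.9218]
Step 4: x=[5.9974] v=[-2.3682]
Step 5: x=[5.1982] v=[-2.6641]
Step 6: x=[4.3610] v=[-2.7908]
Step 7: x=[3.5389] v=[-2.7402]
Step 8: x=[2.7843] v=[-2.5155]
Step 9: x=[2.1450] v=[-2.1310]
Step 10: x=[1.6617] v=[-1.6111]
Step 11: x=[1.3650] v=[-0.9889]
Step 12: x=[1.2738] v=[-0.3039]
Step 13: x=[1.3940] v=[0.4005]
First v>=0 after going negative at step 13, time=3.9000

Answer: 3.9000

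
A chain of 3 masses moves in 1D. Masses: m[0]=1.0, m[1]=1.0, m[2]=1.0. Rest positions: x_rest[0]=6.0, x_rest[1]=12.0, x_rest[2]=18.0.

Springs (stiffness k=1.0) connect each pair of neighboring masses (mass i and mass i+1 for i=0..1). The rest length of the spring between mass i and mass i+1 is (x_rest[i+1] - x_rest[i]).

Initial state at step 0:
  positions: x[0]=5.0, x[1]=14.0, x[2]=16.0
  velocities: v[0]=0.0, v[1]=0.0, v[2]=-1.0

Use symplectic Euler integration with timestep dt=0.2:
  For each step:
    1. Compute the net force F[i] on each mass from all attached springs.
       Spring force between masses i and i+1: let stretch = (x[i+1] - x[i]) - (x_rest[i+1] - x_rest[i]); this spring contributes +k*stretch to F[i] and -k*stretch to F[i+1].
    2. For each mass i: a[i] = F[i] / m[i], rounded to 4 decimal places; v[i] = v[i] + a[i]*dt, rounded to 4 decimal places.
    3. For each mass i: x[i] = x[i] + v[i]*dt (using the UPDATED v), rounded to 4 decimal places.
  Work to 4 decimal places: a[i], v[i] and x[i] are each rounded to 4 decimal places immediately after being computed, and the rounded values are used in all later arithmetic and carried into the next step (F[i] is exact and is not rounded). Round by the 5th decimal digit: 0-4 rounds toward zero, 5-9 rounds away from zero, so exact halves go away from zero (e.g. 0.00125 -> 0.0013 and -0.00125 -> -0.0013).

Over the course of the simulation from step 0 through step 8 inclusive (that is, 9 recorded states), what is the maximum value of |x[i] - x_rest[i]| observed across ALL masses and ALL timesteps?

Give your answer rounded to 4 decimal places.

Answer: 3.1284

Derivation:
Step 0: x=[5.0000 14.0000 16.0000] v=[0.0000 0.0000 -1.0000]
Step 1: x=[5.1200 13.7200 15.9600] v=[0.6000 -1.4000 -0.2000]
Step 2: x=[5.3440 13.1856 16.0704] v=[1.1200 -2.6720 0.5520]
Step 3: x=[5.6417 12.4529 16.3054] v=[1.4883 -3.6634 1.1750]
Step 4: x=[5.9718 11.6019 16.6263] v=[1.6505 -4.2551 1.6045]
Step 5: x=[6.2871 10.7267 16.9862] v=[1.5765 -4.3762 1.7996]
Step 6: x=[6.5400 9.9243 17.3357] v=[1.2644 -4.0122 1.7477]
Step 7: x=[6.6883 9.2829 17.6288] v=[0.7413 -3.2068 1.4654]
Step 8: x=[6.7003 8.8716 17.8280] v=[0.0602 -2.0565 0.9962]
Max displacement = 3.1284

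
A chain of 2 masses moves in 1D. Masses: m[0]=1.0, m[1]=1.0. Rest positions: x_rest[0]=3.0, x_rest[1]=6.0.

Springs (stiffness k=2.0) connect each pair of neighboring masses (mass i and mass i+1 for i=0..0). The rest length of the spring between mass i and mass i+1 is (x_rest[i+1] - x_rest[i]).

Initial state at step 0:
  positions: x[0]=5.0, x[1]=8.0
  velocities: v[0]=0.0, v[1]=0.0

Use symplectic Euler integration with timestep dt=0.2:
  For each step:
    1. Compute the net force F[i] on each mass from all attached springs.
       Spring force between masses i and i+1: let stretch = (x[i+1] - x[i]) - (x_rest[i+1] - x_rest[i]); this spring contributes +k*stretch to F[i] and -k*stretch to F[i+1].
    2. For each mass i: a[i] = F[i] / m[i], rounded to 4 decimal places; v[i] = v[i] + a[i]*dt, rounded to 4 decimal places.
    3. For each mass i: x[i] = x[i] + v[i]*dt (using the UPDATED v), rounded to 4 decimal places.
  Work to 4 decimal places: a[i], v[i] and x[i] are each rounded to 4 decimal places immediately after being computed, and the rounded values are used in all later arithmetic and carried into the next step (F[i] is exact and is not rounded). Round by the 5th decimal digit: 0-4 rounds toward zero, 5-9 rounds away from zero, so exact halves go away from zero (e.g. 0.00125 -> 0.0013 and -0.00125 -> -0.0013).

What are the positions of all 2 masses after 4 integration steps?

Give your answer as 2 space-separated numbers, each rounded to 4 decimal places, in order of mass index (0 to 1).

Answer: 5.0000 8.0000

Derivation:
Step 0: x=[5.0000 8.0000] v=[0.0000 0.0000]
Step 1: x=[5.0000 8.0000] v=[0.0000 0.0000]
Step 2: x=[5.0000 8.0000] v=[0.0000 0.0000]
Step 3: x=[5.0000 8.0000] v=[0.0000 0.0000]
Step 4: x=[5.0000 8.0000] v=[0.0000 0.0000]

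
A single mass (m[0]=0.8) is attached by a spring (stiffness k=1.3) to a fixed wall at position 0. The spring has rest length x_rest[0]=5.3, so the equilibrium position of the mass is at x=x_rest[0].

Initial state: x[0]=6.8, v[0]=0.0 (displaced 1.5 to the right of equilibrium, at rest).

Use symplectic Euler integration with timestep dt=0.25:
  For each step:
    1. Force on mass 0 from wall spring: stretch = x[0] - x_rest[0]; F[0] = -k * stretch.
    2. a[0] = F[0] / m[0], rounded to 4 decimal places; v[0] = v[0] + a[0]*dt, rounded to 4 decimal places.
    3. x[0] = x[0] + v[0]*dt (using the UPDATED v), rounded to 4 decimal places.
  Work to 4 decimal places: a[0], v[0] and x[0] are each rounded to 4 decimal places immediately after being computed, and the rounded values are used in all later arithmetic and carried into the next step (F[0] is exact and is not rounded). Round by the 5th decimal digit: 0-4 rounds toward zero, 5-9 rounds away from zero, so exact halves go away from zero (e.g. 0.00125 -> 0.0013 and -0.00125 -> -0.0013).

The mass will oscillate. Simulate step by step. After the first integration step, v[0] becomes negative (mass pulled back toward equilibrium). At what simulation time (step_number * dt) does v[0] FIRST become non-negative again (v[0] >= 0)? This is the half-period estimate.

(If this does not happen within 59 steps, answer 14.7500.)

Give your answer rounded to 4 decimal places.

Step 0: x=[6.8000] v=[0.0000]
Step 1: x=[6.6477] v=[-0.6094]
Step 2: x=[6.3585] v=[-1.1569]
Step 3: x=[5.9618] v=[-1.5869]
Step 4: x=[5.4979] v=[-1.8558]
Step 5: x=[5.0139] v=[-1.9362]
Step 6: x=[4.5589] v=[-1.8200]
Step 7: x=[4.1792] v=[-1.5189]
Step 8: x=[3.9133] v=[-1.0636]
Step 9: x=[3.7882] v=[-0.5003]
Step 10: x=[3.8167] v=[0.1139]
First v>=0 after going negative at step 10, time=2.5000

Answer: 2.5000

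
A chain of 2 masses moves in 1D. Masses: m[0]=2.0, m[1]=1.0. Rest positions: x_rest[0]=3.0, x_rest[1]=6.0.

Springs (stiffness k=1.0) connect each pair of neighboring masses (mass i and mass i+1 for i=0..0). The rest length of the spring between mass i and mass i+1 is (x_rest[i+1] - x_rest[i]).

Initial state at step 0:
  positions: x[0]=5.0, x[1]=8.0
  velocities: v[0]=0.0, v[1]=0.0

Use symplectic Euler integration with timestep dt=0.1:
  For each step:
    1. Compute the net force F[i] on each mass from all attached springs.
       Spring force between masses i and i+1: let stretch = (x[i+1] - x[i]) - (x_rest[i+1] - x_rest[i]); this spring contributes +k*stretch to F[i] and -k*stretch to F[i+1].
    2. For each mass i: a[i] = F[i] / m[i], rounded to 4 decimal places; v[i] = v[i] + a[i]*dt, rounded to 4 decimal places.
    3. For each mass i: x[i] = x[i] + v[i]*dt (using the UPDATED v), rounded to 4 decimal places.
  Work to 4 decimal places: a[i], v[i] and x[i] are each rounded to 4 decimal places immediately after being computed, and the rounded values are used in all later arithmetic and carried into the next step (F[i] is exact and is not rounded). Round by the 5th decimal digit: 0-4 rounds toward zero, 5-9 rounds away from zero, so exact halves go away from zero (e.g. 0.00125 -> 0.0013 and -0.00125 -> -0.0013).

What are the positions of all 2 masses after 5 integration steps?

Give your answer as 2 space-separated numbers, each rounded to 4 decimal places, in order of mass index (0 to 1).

Step 0: x=[5.0000 8.0000] v=[0.0000 0.0000]
Step 1: x=[5.0000 8.0000] v=[0.0000 0.0000]
Step 2: x=[5.0000 8.0000] v=[0.0000 0.0000]
Step 3: x=[5.0000 8.0000] v=[0.0000 0.0000]
Step 4: x=[5.0000 8.0000] v=[0.0000 0.0000]
Step 5: x=[5.0000 8.0000] v=[0.0000 0.0000]

Answer: 5.0000 8.0000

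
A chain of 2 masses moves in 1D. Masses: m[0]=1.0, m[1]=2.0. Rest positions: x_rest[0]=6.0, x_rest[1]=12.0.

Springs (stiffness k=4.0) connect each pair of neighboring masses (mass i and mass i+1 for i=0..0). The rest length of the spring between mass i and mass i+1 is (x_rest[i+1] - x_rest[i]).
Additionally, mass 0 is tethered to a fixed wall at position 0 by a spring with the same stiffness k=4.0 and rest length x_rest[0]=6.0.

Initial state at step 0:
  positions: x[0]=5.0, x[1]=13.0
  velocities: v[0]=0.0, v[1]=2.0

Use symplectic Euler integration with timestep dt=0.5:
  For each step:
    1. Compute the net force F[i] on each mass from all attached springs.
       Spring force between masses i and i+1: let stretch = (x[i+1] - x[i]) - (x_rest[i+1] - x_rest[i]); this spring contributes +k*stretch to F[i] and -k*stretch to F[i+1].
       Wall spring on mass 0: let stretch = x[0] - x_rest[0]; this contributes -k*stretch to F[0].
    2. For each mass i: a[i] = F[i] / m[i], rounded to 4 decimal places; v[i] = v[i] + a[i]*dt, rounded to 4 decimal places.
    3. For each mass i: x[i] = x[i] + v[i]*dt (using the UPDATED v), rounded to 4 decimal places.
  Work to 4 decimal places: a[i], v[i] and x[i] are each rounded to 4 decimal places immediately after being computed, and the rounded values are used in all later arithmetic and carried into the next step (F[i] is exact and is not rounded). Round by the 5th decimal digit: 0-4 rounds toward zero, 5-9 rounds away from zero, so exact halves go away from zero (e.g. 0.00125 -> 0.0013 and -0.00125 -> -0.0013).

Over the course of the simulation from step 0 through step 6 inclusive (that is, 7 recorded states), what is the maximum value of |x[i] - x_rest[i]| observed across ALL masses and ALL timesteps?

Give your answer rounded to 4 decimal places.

Answer: 2.2500

Derivation:
Step 0: x=[5.0000 13.0000] v=[0.0000 2.0000]
Step 1: x=[8.0000 13.0000] v=[6.0000 0.0000]
Step 2: x=[8.0000 13.5000] v=[0.0000 1.0000]
Step 3: x=[5.5000 14.2500] v=[-5.0000 1.5000]
Step 4: x=[6.2500 13.6250] v=[1.5000 -1.2500]
Step 5: x=[8.1250 12.3125] v=[3.7500 -2.6250]
Step 6: x=[6.0625 11.9063] v=[-4.1250 -0.8125]
Max displacement = 2.2500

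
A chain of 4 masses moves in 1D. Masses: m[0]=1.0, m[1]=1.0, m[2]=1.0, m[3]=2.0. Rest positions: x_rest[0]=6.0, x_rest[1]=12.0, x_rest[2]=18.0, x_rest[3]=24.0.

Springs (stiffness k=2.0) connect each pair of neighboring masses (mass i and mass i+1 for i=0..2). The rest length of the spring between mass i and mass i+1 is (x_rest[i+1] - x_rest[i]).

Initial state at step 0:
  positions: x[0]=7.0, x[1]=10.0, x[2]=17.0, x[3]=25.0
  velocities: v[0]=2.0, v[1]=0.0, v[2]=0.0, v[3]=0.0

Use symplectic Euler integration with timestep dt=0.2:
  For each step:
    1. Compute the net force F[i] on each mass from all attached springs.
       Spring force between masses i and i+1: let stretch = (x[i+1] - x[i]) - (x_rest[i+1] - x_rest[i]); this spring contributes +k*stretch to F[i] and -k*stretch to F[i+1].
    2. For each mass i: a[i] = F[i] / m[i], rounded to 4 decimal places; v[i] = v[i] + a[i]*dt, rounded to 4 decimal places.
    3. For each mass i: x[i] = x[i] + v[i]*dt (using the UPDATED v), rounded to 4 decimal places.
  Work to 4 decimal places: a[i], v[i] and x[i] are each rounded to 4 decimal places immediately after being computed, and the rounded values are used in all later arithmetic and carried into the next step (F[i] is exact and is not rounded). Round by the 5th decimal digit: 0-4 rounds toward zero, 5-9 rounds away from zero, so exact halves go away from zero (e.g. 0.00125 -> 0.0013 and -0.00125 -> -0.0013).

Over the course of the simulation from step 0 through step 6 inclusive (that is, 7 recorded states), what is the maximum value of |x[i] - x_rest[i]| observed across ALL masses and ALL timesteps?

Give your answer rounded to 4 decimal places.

Answer: 2.0504

Derivation:
Step 0: x=[7.0000 10.0000 17.0000 25.0000] v=[2.0000 0.0000 0.0000 0.0000]
Step 1: x=[7.1600 10.3200 17.0800 24.9200] v=[0.8000 1.6000 0.4000 -0.4000]
Step 2: x=[7.0928 10.9280 17.2464 24.7664] v=[-0.3360 3.0400 0.8320 -0.7680]
Step 3: x=[6.8524 11.7347 17.5089 24.5520] v=[-1.2019 4.0333 1.3126 -1.0720]
Step 4: x=[6.5226 12.6127 17.8729 24.2959] v=[-1.6490 4.3901 1.8202 -1.2806]
Step 5: x=[6.2000 13.4243 18.3300 24.0229] v=[-1.6130 4.0581 2.2853 -1.3652]
Step 6: x=[5.9753 14.0504 18.8500 23.7621] v=[-1.1233 3.1307 2.6002 -1.3038]
Max displacement = 2.0504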